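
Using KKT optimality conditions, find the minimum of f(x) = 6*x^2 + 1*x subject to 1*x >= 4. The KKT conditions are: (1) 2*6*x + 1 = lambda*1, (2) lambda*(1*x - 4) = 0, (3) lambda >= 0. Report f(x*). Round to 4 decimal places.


Step 1: Try lambda = 0 (constraint inactive).
x_unc = -1/(2*6) = -0.0833
Check: 1*-0.0833 = -0.0833 < 4 -- violated!
Step 2: Constraint must be active: 1*x = 4
x* = 4/1 = 4.0
lambda = (2*6*4.0 + 1)/1 = 49.0
Step 3: Compute optimal value.
f(x*) = 6*4.0^2 + 1*4.0 = 100.0


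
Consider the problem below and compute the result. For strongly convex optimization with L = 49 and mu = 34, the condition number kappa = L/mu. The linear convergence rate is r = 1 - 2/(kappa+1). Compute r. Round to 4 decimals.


Step 1: Compute the condition number.
kappa = L/mu = 49/34 = 1.4412
Step 2: Compute the convergence rate.
r = 1 - 2/(kappa + 1) = 1 - 2*mu/(L + mu) = (L - mu)/(L + mu) = 15/83 = 0.1807


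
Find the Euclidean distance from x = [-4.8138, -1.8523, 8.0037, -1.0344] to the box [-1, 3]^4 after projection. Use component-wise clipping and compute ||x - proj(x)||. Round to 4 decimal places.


Project each component onto [-1, 3].
clip(-4.8138) = -1.0, clip(-1.8523) = -1.0, clip(8.0037) = 3.0, clip(-1.0344) = -1.0
Projection = [-1.0, -1.0, 3.0, -1.0]
Squared diffs: [14.5451, 0.7264, 25.037, 0.0012]
Distance = sqrt(40.3097) = 6.349


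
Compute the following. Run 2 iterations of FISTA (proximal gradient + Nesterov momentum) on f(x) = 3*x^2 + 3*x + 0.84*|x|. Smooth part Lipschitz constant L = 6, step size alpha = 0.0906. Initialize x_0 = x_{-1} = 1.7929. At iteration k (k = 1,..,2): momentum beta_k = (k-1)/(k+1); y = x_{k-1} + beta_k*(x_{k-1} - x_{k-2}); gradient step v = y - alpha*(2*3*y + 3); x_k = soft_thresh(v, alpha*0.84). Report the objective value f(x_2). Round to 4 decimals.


FISTA on f(x) = 3*x^2 + 3*x + 0.84*|x|
L = 6, alpha = 0.0906
Iteration 1: beta = 0.0, y = 1.7929 + 0.0*(1.7929 - 1.7929) = 1.7929
  grad(y) = 13.7574, v = y - alpha*grad = 0.5465
  prox(v) = soft_thresh(0.5465, 0.0761) = 0.4704
Iteration 2: beta = 0.3333, y = 0.4704 + 0.3333*(0.4704 - 1.7929) = 0.0295
  grad(y) = 3.1772, v = y - alpha*grad = -0.2583
  prox(v) = soft_thresh(-0.2583, 0.0761) = -0.1822
f(x_2) = 3*(-0.1822)^2 + 3*(-0.1822) + 0.84*|-0.1822| = -0.294


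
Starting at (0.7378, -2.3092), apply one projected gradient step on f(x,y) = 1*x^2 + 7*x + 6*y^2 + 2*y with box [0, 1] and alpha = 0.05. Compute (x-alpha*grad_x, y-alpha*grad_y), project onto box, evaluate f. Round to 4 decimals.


Step 1: Compute gradient at (0.7378, -2.3092).
grad_x = 2*1*0.7378 + 7 = 8.4756
grad_y = 2*6*-2.3092 + 2 = -25.7104
Step 2: Gradient step.
x_raw = 0.7378 - 0.05*8.4756 = 0.314
y_raw = -2.3092 - 0.05*-25.7104 = -1.0237
Step 3: Project onto [0, 1].
x_proj = clip(0.314) = 0.314
y_proj = clip(-1.0237) = 0.0
Step 4: Evaluate f.
f(0.314, 0.0) = 2.2967


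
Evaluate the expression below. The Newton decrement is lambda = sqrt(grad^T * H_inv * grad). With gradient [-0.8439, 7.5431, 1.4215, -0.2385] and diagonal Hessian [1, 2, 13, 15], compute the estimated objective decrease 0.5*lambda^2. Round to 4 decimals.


Step 1: H is diagonal, so H^(-1) * g = [-0.8439, 3.7716, 0.1093, -0.0159].
Step 2: g^T H^(-1) g = sum_i g_i^2 / H_ii
  = (-0.8439)^2/1 + (7.5431)^2/2 + (1.4215)^2/13 + (-0.2385)^2/15
  = 0.7122 + 28.4492 + 0.1554 + 0.0038 = 29.3206
Step 3: Objective decrease = 0.5 * g^T H^(-1) g = 14.6603


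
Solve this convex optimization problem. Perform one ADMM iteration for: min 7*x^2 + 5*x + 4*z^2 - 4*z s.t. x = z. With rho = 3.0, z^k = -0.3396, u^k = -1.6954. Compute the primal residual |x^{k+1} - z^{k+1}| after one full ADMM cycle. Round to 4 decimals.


ADMM iteration with rho = 3.0, z^k = -0.3396, u^k = -1.6954
Step 1: x-update.
Minimize 7*x^2 + 5*x + (3.0/2)*(x + 0.3396 - 1.6954)^2
FOC: (2*7 + 3.0)*x = -5 + 3.0*(-0.3396 + 1.6954)
x^{k+1} = -0.0549
Step 2: z-update.
Minimize 4*z^2 - 4*z + (3.0/2)*(-0.0549 - z - 1.6954)^2
FOC: (2*4 + 3.0)*z = 4 + 3.0*(-0.0549 - 1.6954)
z^{k+1} = -0.1137
Step 3: u-update.
u^{k+1} = -1.6954 - 0.0549 + 0.1137 = -1.6366
Step 4: Primal residual = |-0.0549 + 0.1137| = 0.0588


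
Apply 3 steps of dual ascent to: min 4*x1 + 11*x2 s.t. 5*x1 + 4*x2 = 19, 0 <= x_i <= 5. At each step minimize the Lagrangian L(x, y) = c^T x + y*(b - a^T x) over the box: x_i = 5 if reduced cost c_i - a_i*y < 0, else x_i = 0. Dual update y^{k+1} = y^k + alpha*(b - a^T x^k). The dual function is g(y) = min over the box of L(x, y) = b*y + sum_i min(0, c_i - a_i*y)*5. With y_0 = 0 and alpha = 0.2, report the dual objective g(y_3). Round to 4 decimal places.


Dual ascent for LP: min 4*x1 + 11*x2, 5*x1 + 4*x2 = 19, 0 <= x_i <= 5
Step 1: y^k = 0.0, reduced costs: (4.0, 11.0)
  x^k = (0.0, 0.0), subgradient = b - a^T x = 19.0
  y^{k+1} = 0.0 + 0.2*19.0 = 3.8
Step 2: y^k = 3.8, reduced costs: (-15.0, -4.2)
  x^k = (5.0, 5.0), subgradient = b - a^T x = -26.0
  y^{k+1} = 3.8 + 0.2*-26.0 = -1.4
Step 3: y^k = -1.4, reduced costs: (11.0, 16.6)
  x^k = (0.0, 0.0), subgradient = b - a^T x = 19.0
  y^{k+1} = -1.4 + 0.2*19.0 = 2.4
Dual objective at y_3 = 2.4: reduced costs (-8.0, 1.4), box minimizer x = (5.0, 0.0)
g(y_3) = b*y + (c1 - a1*y)*x1 + (c2 - a2*y)*x2 = 19*2.4 + (-8.0)*5.0 + 1.4*0.0 = 45.6 - 40.0 + 0.0 = 5.6


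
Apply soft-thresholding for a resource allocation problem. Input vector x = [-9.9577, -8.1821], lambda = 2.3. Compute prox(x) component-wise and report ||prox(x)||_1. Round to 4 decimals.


Soft-thresholding with lambda = 2.3:
prox(-9.9577) = sign(-9.9577)*max(|-9.9577| - 2.3, 0) = -7.6577
prox(-8.1821) = sign(-8.1821)*max(|-8.1821| - 2.3, 0) = -5.8821
prox(x) = [-7.6577, -5.8821]
||prox(x)||_1 = 7.6577 + 5.8821 = 13.5398


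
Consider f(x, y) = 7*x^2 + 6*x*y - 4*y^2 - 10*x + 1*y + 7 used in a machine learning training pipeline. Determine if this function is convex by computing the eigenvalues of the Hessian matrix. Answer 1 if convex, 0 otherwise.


The Hessian of f(x,y) = 7*x^2 + 6*x*y - 4*y^2 - 10*x + 1*y + 7 is:
H = [[14, 6], [6, -8]]
Trace = 14 - 8 = 6
Determinant = 14*-8 - (6)^2 = -148
Discriminant = (6)^2 - 4*-148 = 628.0
Eigenvalues: lambda_1 = -9.53, lambda_2 = 15.53
The function is not convex.

0


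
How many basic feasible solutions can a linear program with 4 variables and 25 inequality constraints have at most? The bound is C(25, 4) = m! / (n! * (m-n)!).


Each vertex corresponds to some choice of n active constraints out of m, so the number of vertices is at most C(m, n) = m! / (n!(m-n)!).
m = 25, n = 4
Numerator: 25 * 24 * 23 * 22
Denominator: 4! = 24
C(25, 4) = 12650


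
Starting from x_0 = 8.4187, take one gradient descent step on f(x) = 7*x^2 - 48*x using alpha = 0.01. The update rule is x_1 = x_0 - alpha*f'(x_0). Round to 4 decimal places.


We compute the gradient at x_0 and apply the update.
f'(x) = 14*x - 48
f'(8.4187) = 14*8.4187 - 48 = 69.8618
x_1 = 8.4187 - 0.01*69.8618 = 7.7201


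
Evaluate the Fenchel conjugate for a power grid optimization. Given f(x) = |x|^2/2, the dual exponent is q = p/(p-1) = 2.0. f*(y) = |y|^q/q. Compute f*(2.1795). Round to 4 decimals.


The conjugate exponent q satisfies 1/p + 1/q = 1.
p = 2, so q = 2/(2 - 1) = 2.0
|y|^q = 2.1795^2.0 = 4.7502
f*(2.1795) = 4.7502 / 2.0 = 2.3751


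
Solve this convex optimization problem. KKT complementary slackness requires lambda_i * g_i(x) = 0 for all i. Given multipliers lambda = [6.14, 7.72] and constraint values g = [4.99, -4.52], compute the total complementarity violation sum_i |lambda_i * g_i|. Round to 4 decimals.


KKT complementary slackness check:
lambda_1 * g_1 = 6.14 * 4.99 = 30.6386
lambda_2 * g_2 = 7.72 * -4.52 = -34.8944
Total violation = 30.6386 + 34.8944 = 65.533


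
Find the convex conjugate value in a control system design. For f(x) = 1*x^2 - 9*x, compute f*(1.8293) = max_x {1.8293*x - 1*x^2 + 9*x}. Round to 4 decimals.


f*(y) = sup_x {y*x - a*x^2 - b*x} = sup_x {(y-b)*x - a*x^2}
FOC: (y - b) - 2a*x = 0 => x* = (y - b)/(2a)
x* = (1.8293 + 9)/(2*1) = 5.4147
f*(1.8293) = (y-b)^2/(4a) = (1.8293 + 9)^2/(4*1)
= 117.2737/4 = 29.3184


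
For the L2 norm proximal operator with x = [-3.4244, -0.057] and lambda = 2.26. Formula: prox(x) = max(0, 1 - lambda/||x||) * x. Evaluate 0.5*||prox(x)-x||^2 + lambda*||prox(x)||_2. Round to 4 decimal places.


Step 1: Compute ||x||.
||x|| = 3.4249
Step 2: Compute scaling factor.
scale = max(0, 1 - 2.26/3.4249) = 0.3401
Step 3: prox(x) = [-1.1647, -0.0194]
||prox(x)|| = 1.1649
Step 4: Proximal objective.
0.5*||prox-x||^2 = 2.5538
lambda*||prox|| = 2.6327
Total = 5.1864


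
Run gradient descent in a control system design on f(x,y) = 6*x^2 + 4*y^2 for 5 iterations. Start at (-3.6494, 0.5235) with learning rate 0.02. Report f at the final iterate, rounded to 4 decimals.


Gradient descent on f(x,y) = 6*x^2 + 4*y^2.
Starting point: (-3.6494, 0.5235), alpha = 0.02
Step 1: grad_x = 2*6*-3.6494 = -43.7928, grad_y = 2*4*0.5235 = 4.188
  x_1 = -3.6494 - 0.02*-43.7928 = -2.7735
  y_1 = 0.5235 - 0.02*4.188 = 0.4397
Step 2: grad_x = 2*6*-2.7735 = -33.2825, grad_y = 2*4*0.4397 = 3.5179
  x_2 = -2.7735 - 0.02*-33.2825 = -2.1079
  y_2 = 0.4397 - 0.02*3.5179 = 0.3694
Step 3: grad_x = 2*6*-2.1079 = -25.2947, grad_y = 2*4*0.3694 = 2.9551
  x_3 = -2.1079 - 0.02*-25.2947 = -1.602
  y_3 = 0.3694 - 0.02*2.9551 = 0.3103
Step 4: grad_x = 2*6*-1.602 = -19.224, grad_y = 2*4*0.3103 = 2.4822
  x_4 = -1.602 - 0.02*-19.224 = -1.2175
  y_4 = 0.3103 - 0.02*2.4822 = 0.2606
Step 5: grad_x = 2*6*-1.2175 = -14.6102, grad_y = 2*4*0.2606 = 2.0851
  x_5 = -1.2175 - 0.02*-14.6102 = -0.9253
  y_5 = 0.2606 - 0.02*2.0851 = 0.2189
f(-0.9253, 0.2189) = 6*(-0.9253)^2 + 4*0.2189^2 = 5.329


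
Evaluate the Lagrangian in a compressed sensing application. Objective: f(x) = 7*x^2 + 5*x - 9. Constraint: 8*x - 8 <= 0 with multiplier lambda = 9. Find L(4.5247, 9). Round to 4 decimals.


Step 1: Evaluate f(x).
f(4.5247) = 7*4.5247^2 + 5*4.5247 - 9 = 156.9339
Step 2: Evaluate g(x).
g(4.5247) = 8*4.5247 - 8 = 28.1976
Step 3: Compute Lagrangian.
L = 156.9339 + 9*28.1976 = 410.7123


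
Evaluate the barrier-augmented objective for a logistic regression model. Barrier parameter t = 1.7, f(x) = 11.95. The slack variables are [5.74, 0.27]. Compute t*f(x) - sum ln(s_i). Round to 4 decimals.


Step 1: Compute log-barrier.
ln values: [1.7475, -1.3093]
phi = -(1.7475 - 1.3093) = -0.4381
Step 2: Compute augmented objective.
t*f(x) = 1.7*11.95 = 20.315
Total = 20.315 - 0.4381 = 19.8769


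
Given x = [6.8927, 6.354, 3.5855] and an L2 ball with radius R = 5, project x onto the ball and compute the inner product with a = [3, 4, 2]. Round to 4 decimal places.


Step 1: Compute ||x|| (intermediates to 6 decimals).
||x|| = sqrt(6.8927^2 + 6.354^2 + 3.5855^2) = 10.036854
Step 2: Project.
Since ||x|| > R, scale = R/||x|| = 5/10.036854 = 0.498164, proj(x) = scale * x
proj(x) = [3.433695, 3.165334, 1.786167]
Step 3: Dot product.
a^T * proj(x) = 3*3.433695 + 4*3.165334 + 2*1.786167 = 26.5348


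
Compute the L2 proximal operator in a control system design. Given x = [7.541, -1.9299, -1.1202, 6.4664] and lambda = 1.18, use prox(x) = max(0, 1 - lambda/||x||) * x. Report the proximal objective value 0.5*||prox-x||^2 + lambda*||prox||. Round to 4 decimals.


Step 1: Compute ||x||.
||x|| = 10.1814
Step 2: Compute scaling factor.
scale = max(0, 1 - 1.18/10.1814) = 0.8841
Step 3: prox(x) = [6.667, -1.7062, -0.9904, 5.717]
||prox(x)|| = 9.0014
Step 4: Proximal objective.
0.5*||prox-x||^2 = 0.6962
lambda*||prox|| = 10.6217
Total = 11.3178


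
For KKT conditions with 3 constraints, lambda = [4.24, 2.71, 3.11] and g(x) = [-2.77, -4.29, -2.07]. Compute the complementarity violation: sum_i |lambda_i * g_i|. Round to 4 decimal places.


KKT complementary slackness check:
lambda_1 * g_1 = 4.24 * -2.77 = -11.7448
lambda_2 * g_2 = 2.71 * -4.29 = -11.6259
lambda_3 * g_3 = 3.11 * -2.07 = -6.4377
Total violation = 11.7448 + 11.6259 + 6.4377 = 29.8084


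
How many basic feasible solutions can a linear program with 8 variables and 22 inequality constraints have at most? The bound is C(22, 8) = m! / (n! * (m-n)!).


Each vertex corresponds to some choice of n active constraints out of m, so the number of vertices is at most C(m, n) = m! / (n!(m-n)!).
m = 22, n = 8
Numerator: 22 * 21 * 20 * 19 * 18 * 17 * 16 * 15
Denominator: 8! = 40320
C(22, 8) = 319770


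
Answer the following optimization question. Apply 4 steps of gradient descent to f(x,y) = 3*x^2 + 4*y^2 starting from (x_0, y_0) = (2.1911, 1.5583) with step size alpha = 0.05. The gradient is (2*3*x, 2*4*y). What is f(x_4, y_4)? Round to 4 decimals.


Gradient descent on f(x,y) = 3*x^2 + 4*y^2.
Starting point: (2.1911, 1.5583), alpha = 0.05
Step 1: grad_x = 2*3*2.1911 = 13.1466, grad_y = 2*4*1.5583 = 12.4664
  x_1 = 2.1911 - 0.05*13.1466 = 1.5338
  y_1 = 1.5583 - 0.05*12.4664 = 0.935
Step 2: grad_x = 2*3*1.5338 = 9.2026, grad_y = 2*4*0.935 = 7.4798
  x_2 = 1.5338 - 0.05*9.2026 = 1.0736
  y_2 = 0.935 - 0.05*7.4798 = 0.561
Step 3: grad_x = 2*3*1.0736 = 6.4418, grad_y = 2*4*0.561 = 4.4879
  x_3 = 1.0736 - 0.05*6.4418 = 0.7515
  y_3 = 0.561 - 0.05*4.4879 = 0.3366
Step 4: grad_x = 2*3*0.7515 = 4.5093, grad_y = 2*4*0.3366 = 2.6927
  x_4 = 0.7515 - 0.05*4.5093 = 0.5261
  y_4 = 0.3366 - 0.05*2.6927 = 0.202
f(0.5261, 0.202) = 3*0.5261^2 + 4*0.202^2 = 0.9934


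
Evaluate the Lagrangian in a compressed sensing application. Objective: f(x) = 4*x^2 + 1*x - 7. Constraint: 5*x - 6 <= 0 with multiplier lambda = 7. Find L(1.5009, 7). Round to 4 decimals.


Step 1: Evaluate f(x).
f(1.5009) = 4*1.5009^2 + 1*1.5009 - 7 = 3.5117
Step 2: Evaluate g(x).
g(1.5009) = 5*1.5009 - 6 = 1.5045
Step 3: Compute Lagrangian.
L = 3.5117 + 7*1.5045 = 14.0432


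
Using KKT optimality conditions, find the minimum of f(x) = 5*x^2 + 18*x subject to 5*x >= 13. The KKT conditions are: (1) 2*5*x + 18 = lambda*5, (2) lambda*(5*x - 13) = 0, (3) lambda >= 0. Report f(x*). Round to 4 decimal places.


Step 1: Try lambda = 0 (constraint inactive).
x_unc = -18/(2*5) = -1.8
Check: 5*-1.8 = -9.0 < 13 -- violated!
Step 2: Constraint must be active: 5*x = 13
x* = 13/5 = 2.6
lambda = (2*5*2.6 + 18)/5 = 8.8
Step 3: Compute optimal value.
f(x*) = 5*2.6^2 + 18*2.6 = 80.6


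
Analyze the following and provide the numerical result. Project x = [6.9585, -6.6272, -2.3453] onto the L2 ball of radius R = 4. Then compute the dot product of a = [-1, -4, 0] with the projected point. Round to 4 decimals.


Step 1: Compute ||x|| (intermediates to 6 decimals).
||x|| = sqrt(6.9585^2 + (-6.6272)^2 + (-2.3453)^2) = 9.891458
Step 2: Project.
Since ||x|| > R, scale = R/||x|| = 4/9.891458 = 0.404389, proj(x) = scale * x
proj(x) = [2.813941, -2.679967, -0.948414]
Step 3: Dot product.
a^T * proj(x) = -1*2.813941 - 4*(-2.679967) + 0*(-0.948414) = 7.9059


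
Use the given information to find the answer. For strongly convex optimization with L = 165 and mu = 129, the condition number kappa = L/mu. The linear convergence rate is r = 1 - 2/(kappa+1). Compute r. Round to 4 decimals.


Step 1: Compute the condition number.
kappa = L/mu = 165/129 = 1.2791
Step 2: Compute the convergence rate.
r = 1 - 2/(kappa + 1) = 1 - 2*mu/(L + mu) = (L - mu)/(L + mu) = 36/294 = 0.1224


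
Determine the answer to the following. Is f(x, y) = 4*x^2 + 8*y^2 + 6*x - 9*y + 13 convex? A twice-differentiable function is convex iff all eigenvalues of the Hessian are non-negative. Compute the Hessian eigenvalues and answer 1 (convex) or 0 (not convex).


The Hessian of f(x,y) = 4*x^2 + 8*y^2 + 6*x - 9*y + 13 is:
H = [[8, 0], [0, 16]]
Trace = 8 + 16 = 24
Determinant = 8*16 - (0)^2 = 128
Discriminant = (24)^2 - 4*128 = 64.0
Eigenvalues: lambda_1 = 8.0, lambda_2 = 16.0
The function is convex.

1


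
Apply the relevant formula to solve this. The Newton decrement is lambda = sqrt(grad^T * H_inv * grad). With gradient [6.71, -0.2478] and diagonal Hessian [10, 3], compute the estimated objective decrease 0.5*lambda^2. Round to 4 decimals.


Step 1: H is diagonal, so H^(-1) * g = [0.671, -0.0826].
Step 2: g^T H^(-1) g = sum_i g_i^2 / H_ii
  = (6.71)^2/10 + (-0.2478)^2/3
  = 4.5024 + 0.0205 = 4.5229
Step 3: Objective decrease = 0.5 * g^T H^(-1) g = 2.2614


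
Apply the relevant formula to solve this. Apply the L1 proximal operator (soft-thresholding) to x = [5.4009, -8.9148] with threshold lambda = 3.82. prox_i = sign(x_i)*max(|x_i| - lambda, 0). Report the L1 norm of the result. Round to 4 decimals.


Soft-thresholding with lambda = 3.82:
prox(5.4009) = sign(5.4009)*max(|5.4009| - 3.82, 0) = 1.5809
prox(-8.9148) = sign(-8.9148)*max(|-8.9148| - 3.82, 0) = -5.0948
prox(x) = [1.5809, -5.0948]
||prox(x)||_1 = 1.5809 + 5.0948 = 6.6757


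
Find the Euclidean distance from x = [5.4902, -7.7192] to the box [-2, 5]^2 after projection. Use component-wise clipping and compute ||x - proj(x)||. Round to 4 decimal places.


Project each component onto [-2, 5].
clip(5.4902) = 5.0, clip(-7.7192) = -2.0
Projection = [5.0, -2.0]
Squared diffs: [0.2403, 32.7092]
Distance = sqrt(32.9495) = 5.7402


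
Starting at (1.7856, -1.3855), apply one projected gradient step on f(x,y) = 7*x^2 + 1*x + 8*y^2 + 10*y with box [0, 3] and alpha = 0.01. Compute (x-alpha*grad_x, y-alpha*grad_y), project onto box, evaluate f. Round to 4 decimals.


Step 1: Compute gradient at (1.7856, -1.3855).
grad_x = 2*7*1.7856 + 1 = 25.9984
grad_y = 2*8*-1.3855 + 10 = -12.168
Step 2: Gradient step.
x_raw = 1.7856 - 0.01*25.9984 = 1.5256
y_raw = -1.3855 - 0.01*-12.168 = -1.2638
Step 3: Project onto [0, 3].
x_proj = clip(1.5256) = 1.5256
y_proj = clip(-1.2638) = 0.0
Step 4: Evaluate f.
f(1.5256, 0.0) = 17.8181


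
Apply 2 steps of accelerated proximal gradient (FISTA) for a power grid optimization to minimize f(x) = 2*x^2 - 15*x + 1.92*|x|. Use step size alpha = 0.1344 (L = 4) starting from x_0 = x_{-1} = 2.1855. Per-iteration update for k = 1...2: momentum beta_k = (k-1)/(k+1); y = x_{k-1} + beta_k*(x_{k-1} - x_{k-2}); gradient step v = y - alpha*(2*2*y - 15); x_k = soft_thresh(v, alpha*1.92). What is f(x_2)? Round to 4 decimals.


FISTA on f(x) = 2*x^2 - 15*x + 1.92*|x|
L = 4, alpha = 0.1344
Iteration 1: beta = 0.0, y = 2.1855 + 0.0*(2.1855 - 2.1855) = 2.1855
  grad(y) = -6.258, v = y - alpha*grad = 3.0266
  prox(v) = soft_thresh(3.0266, 0.258) = 2.7685
Iteration 2: beta = 0.3333, y = 2.7685 + 0.3333*(2.7685 - 2.1855) = 2.9629
  grad(y) = -3.1485, v = y - alpha*grad = 3.386
  prox(v) = soft_thresh(3.386, 0.258) = 3.128
f(x_2) = 2*3.128^2 - 15*3.128 + 1.92*|3.128| = -21.3455


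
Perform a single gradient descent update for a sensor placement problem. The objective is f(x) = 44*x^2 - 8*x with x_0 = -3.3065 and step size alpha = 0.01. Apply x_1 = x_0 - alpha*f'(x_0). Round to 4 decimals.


We compute the gradient at x_0 and apply the update.
f'(x) = 88*x - 8
f'(-3.3065) = 88*-3.3065 - 8 = -298.972
x_1 = -3.3065 - 0.01*-298.972 = -0.3168


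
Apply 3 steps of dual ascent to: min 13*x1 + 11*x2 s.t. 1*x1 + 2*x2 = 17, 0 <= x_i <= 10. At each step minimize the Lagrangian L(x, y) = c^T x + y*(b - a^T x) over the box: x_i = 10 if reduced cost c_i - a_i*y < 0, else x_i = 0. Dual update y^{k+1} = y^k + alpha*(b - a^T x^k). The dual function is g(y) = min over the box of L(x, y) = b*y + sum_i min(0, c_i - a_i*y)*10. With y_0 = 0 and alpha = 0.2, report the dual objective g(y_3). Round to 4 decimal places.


Dual ascent for LP: min 13*x1 + 11*x2, 1*x1 + 2*x2 = 17, 0 <= x_i <= 10
Step 1: y^k = 0.0, reduced costs: (13.0, 11.0)
  x^k = (0.0, 0.0), subgradient = b - a^T x = 17.0
  y^{k+1} = 0.0 + 0.2*17.0 = 3.4
Step 2: y^k = 3.4, reduced costs: (9.6, 4.2)
  x^k = (0.0, 0.0), subgradient = b - a^T x = 17.0
  y^{k+1} = 3.4 + 0.2*17.0 = 6.8
Step 3: y^k = 6.8, reduced costs: (6.2, -2.6)
  x^k = (0.0, 10.0), subgradient = b - a^T x = -3.0
  y^{k+1} = 6.8 + 0.2*-3.0 = 6.2
Dual objective at y_3 = 6.2: reduced costs (6.8, -1.4), box minimizer x = (0.0, 10.0)
g(y_3) = b*y + (c1 - a1*y)*x1 + (c2 - a2*y)*x2 = 17*6.2 + 6.8*0.0 + (-1.4)*10.0 = 105.4 + 0.0 - 14.0 = 91.4


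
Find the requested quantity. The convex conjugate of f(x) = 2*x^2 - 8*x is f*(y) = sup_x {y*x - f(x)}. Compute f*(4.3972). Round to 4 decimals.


f*(y) = sup_x {y*x - a*x^2 - b*x} = sup_x {(y-b)*x - a*x^2}
FOC: (y - b) - 2a*x = 0 => x* = (y - b)/(2a)
x* = (4.3972 + 8)/(2*2) = 3.0993
f*(4.3972) = (y-b)^2/(4a) = (4.3972 + 8)^2/(4*2)
= 153.6906/8 = 19.2113


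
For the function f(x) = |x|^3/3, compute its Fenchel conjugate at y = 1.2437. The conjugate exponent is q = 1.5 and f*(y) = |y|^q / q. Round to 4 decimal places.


The conjugate exponent q satisfies 1/p + 1/q = 1.
p = 3, so q = 3/(3 - 1) = 1.5
|y|^q = 1.2437^1.5 = 1.387
f*(1.2437) = 1.387 / 1.5 = 0.9247


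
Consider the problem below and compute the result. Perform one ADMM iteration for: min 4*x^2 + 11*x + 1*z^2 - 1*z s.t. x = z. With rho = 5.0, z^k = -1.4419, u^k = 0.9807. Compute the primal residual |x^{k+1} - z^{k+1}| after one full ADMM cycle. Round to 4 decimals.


ADMM iteration with rho = 5.0, z^k = -1.4419, u^k = 0.9807
Step 1: x-update.
Minimize 4*x^2 + 11*x + (5.0/2)*(x + 1.4419 + 0.9807)^2
FOC: (2*4 + 5.0)*x = -11 + 5.0*(-1.4419 - 0.9807)
x^{k+1} = -1.7779
Step 2: z-update.
Minimize 1*z^2 - 1*z + (5.0/2)*(-1.7779 - z + 0.9807)^2
FOC: (2*1 + 5.0)*z = 1 + 5.0*(-1.7779 + 0.9807)
z^{k+1} = -0.4266
Step 3: u-update.
u^{k+1} = 0.9807 - 1.7779 + 0.4266 = -0.3706
Step 4: Primal residual = |-1.7779 + 0.4266| = 1.3513


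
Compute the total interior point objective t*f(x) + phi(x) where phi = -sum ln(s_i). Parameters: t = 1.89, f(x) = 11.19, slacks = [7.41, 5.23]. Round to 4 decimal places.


Step 1: Compute log-barrier.
ln values: [2.0028, 1.6544]
phi = -(2.0028 + 1.6544) = -3.6572
Step 2: Compute augmented objective.
t*f(x) = 1.89*11.19 = 21.1491
Total = 21.1491 - 3.6572 = 17.4919


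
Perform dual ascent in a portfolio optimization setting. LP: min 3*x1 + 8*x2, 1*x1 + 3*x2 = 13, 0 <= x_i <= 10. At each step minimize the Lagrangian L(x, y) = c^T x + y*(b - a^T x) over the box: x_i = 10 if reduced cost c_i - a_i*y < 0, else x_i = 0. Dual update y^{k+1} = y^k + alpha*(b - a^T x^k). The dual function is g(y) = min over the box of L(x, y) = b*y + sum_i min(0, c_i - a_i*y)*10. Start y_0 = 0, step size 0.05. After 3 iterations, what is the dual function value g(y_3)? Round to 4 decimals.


Dual ascent for LP: min 3*x1 + 8*x2, 1*x1 + 3*x2 = 13, 0 <= x_i <= 10
Step 1: y^k = 0.0, reduced costs: (3.0, 8.0)
  x^k = (0.0, 0.0), subgradient = b - a^T x = 13.0
  y^{k+1} = 0.0 + 0.05*13.0 = 0.65
Step 2: y^k = 0.65, reduced costs: (2.35, 6.05)
  x^k = (0.0, 0.0), subgradient = b - a^T x = 13.0
  y^{k+1} = 0.65 + 0.05*13.0 = 1.3
Step 3: y^k = 1.3, reduced costs: (1.7, 4.1)
  x^k = (0.0, 0.0), subgradient = b - a^T x = 13.0
  y^{k+1} = 1.3 + 0.05*13.0 = 1.95
Dual objective at y_3 = 1.95: reduced costs (1.05, 2.15), box minimizer x = (0.0, 0.0)
g(y_3) = b*y + (c1 - a1*y)*x1 + (c2 - a2*y)*x2 = 13*1.95 + 1.05*0.0 + 2.15*0.0 = 25.35 + 0.0 + 0.0 = 25.35


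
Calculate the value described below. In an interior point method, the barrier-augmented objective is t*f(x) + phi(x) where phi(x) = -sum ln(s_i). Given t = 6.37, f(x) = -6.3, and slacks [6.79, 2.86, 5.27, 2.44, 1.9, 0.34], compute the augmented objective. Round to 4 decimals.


Step 1: Compute log-barrier.
ln values: [1.9155, 1.0508, 1.662, 0.892, 0.6419, -1.0788]
phi = -(1.9155 + 1.0508 + 1.662 + 0.892 + 0.6419 - 1.0788) = -5.0833
Step 2: Compute augmented objective.
t*f(x) = 6.37*-6.3 = -40.131
Total = -40.131 - 5.0833 = -45.2143


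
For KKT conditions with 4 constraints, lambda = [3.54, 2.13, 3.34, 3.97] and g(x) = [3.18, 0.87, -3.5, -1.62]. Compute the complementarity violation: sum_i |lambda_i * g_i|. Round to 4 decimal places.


KKT complementary slackness check:
lambda_1 * g_1 = 3.54 * 3.18 = 11.2572
lambda_2 * g_2 = 2.13 * 0.87 = 1.8531
lambda_3 * g_3 = 3.34 * -3.5 = -11.69
lambda_4 * g_4 = 3.97 * -1.62 = -6.4314
Total violation = 11.2572 + 1.8531 + 11.69 + 6.4314 = 31.2317


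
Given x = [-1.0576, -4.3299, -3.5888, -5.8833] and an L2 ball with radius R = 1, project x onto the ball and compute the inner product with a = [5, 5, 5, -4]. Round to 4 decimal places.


Step 1: Compute ||x|| (intermediates to 6 decimals).
||x|| = sqrt((-1.0576)^2 + (-4.3299)^2 + (-3.5888)^2 + (-5.8833)^2) = 8.207268
Step 2: Project.
Since ||x|| > R, scale = R/||x|| = 1/8.207268 = 0.121843, proj(x) = scale * x
proj(x) = [-0.128861, -0.527568, -0.43727, -0.716839]
Step 3: Dot product.
a^T * proj(x) = 5*(-0.128861) + 5*(-0.527568) + 5*(-0.43727) - 4*(-0.716839) = -2.6011


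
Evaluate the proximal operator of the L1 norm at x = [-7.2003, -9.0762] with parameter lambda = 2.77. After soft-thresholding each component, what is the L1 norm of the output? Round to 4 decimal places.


Soft-thresholding with lambda = 2.77:
prox(-7.2003) = sign(-7.2003)*max(|-7.2003| - 2.77, 0) = -4.4303
prox(-9.0762) = sign(-9.0762)*max(|-9.0762| - 2.77, 0) = -6.3062
prox(x) = [-4.4303, -6.3062]
||prox(x)||_1 = 4.4303 + 6.3062 = 10.7365


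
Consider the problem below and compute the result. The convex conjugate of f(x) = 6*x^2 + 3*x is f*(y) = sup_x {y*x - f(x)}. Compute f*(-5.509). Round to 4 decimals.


f*(y) = sup_x {y*x - a*x^2 - b*x} = sup_x {(y-b)*x - a*x^2}
FOC: (y - b) - 2a*x = 0 => x* = (y - b)/(2a)
x* = (-5.509 - 3)/(2*6) = -0.7091
f*(-5.509) = (y-b)^2/(4a) = (-5.509 - 3)^2/(4*6)
= 72.4031/24 = 3.0168


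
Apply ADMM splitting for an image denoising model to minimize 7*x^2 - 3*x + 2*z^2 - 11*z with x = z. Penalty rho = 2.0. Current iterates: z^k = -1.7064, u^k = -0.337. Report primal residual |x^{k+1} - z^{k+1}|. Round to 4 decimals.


ADMM iteration with rho = 2.0, z^k = -1.7064, u^k = -0.337
Step 1: x-update.
Minimize 7*x^2 - 3*x + (2.0/2)*(x + 1.7064 - 0.337)^2
FOC: (2*7 + 2.0)*x = 3 + 2.0*(-1.7064 + 0.337)
x^{k+1} = 0.0163
Step 2: z-update.
Minimize 2*z^2 - 11*z + (2.0/2)*(0.0163 - z - 0.337)^2
FOC: (2*2 + 2.0)*z = 11 + 2.0*(0.0163 - 0.337)
z^{k+1} = 1.7264
Step 3: u-update.
u^{k+1} = -0.337 + 0.0163 - 1.7264 = -2.0471
Step 4: Primal residual = |0.0163 - 1.7264| = 1.7101


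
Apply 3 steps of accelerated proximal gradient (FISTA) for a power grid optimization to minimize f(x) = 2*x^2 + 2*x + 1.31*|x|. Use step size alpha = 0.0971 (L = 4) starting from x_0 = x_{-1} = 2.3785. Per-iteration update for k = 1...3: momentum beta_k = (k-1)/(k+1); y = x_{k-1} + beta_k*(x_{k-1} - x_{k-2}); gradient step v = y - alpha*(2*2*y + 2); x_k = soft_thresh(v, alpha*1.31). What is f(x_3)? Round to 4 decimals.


FISTA on f(x) = 2*x^2 + 2*x + 1.31*|x|
L = 4, alpha = 0.0971
Iteration 1: beta = 0.0, y = 2.3785 + 0.0*(2.3785 - 2.3785) = 2.3785
  grad(y) = 11.514, v = y - alpha*grad = 1.2605
  prox(v) = soft_thresh(1.2605, 0.1272) = 1.1333
Iteration 2: beta = 0.3333, y = 1.1333 + 0.3333*(1.1333 - 2.3785) = 0.7182
  grad(y) = 4.8729, v = y - alpha*grad = 0.2451
  prox(v) = soft_thresh(0.2451, 0.1272) = 0.1179
Iteration 3: beta = 0.5, y = 0.1179 + 0.5*(0.1179 - 1.1333) = -0.3899
  grad(y) = 0.4406, v = y - alpha*grad = -0.4326
  prox(v) = soft_thresh(-0.4326, 0.1272) = -0.3054
f(x_3) = 2*(-0.3054)^2 + 2*(-0.3054) + 1.31*|-0.3054| = -0.0242


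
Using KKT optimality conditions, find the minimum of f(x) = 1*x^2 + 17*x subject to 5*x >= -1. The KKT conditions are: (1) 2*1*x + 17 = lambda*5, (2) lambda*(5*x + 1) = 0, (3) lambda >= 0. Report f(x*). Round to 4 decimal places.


Step 1: Try lambda = 0 (constraint inactive).
x_unc = -17/(2*1) = -8.5
Check: 5*-8.5 = -42.5 < -1 -- violated!
Step 2: Constraint must be active: 5*x = -1
x* = -1/5 = -0.2
lambda = (2*1*(-0.2) + 17)/5 = 3.32
Step 3: Compute optimal value.
f(x*) = 1*(-0.2)^2 + 17*(-0.2) = -3.36


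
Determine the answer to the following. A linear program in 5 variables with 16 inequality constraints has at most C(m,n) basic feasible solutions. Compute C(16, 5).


Each vertex corresponds to some choice of n active constraints out of m, so the number of vertices is at most C(m, n) = m! / (n!(m-n)!).
m = 16, n = 5
Numerator: 16 * 15 * 14 * 13 * 12
Denominator: 5! = 120
C(16, 5) = 4368


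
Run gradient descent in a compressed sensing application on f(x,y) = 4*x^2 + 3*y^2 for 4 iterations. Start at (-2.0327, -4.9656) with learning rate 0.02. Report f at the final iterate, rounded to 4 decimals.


Gradient descent on f(x,y) = 4*x^2 + 3*y^2.
Starting point: (-2.0327, -4.9656), alpha = 0.02
Step 1: grad_x = 2*4*-2.0327 = -16.2616, grad_y = 2*3*-4.9656 = -29.7936
  x_1 = -2.0327 - 0.02*-16.2616 = -1.7075
  y_1 = -4.9656 - 0.02*-29.7936 = -4.3697
Step 2: grad_x = 2*4*-1.7075 = -13.6597, grad_y = 2*3*-4.3697 = -26.2184
  x_2 = -1.7075 - 0.02*-13.6597 = -1.4343
  y_2 = -4.3697 - 0.02*-26.2184 = -3.8454
Step 3: grad_x = 2*4*-1.4343 = -11.4742, grad_y = 2*3*-3.8454 = -23.0722
  x_3 = -1.4343 - 0.02*-11.4742 = -1.2048
  y_3 = -3.8454 - 0.02*-23.0722 = -3.3839
Step 4: grad_x = 2*4*-1.2048 = -9.6383, grad_y = 2*3*-3.3839 = -20.3035
  x_4 = -1.2048 - 0.02*-9.6383 = -1.012
  y_4 = -3.3839 - 0.02*-20.3035 = -2.9778
f(-1.012, -2.9778) = 4*(-1.012)^2 + 3*(-2.9778)^2 = 30.6995


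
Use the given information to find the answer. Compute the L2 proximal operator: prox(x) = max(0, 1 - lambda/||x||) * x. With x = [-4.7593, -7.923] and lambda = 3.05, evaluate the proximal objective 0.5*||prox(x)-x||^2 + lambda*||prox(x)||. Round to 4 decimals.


Step 1: Compute ||x||.
||x|| = 9.2426
Step 2: Compute scaling factor.
scale = max(0, 1 - 3.05/9.2426) = 0.67
Step 3: prox(x) = [-3.1888, -5.3084]
||prox(x)|| = 6.1926
Step 4: Proximal objective.
0.5*||prox-x||^2 = 4.6513
lambda*||prox|| = 18.8874
Total = 23.5385


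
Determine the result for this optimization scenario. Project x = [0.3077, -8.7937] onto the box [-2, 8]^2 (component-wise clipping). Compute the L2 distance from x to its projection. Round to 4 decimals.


Project each component onto [-2, 8].
clip(0.3077) = 0.3077, clip(-8.7937) = -2.0
Projection = [0.3077, -2.0]
Squared diffs: [0.0, 46.1544]
Distance = sqrt(46.1544) = 6.7937


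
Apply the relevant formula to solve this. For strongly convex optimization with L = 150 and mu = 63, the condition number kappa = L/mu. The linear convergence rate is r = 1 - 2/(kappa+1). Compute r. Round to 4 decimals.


Step 1: Compute the condition number.
kappa = L/mu = 150/63 = 2.381
Step 2: Compute the convergence rate.
r = 1 - 2/(kappa + 1) = 1 - 2*mu/(L + mu) = (L - mu)/(L + mu) = 87/213 = 0.4085


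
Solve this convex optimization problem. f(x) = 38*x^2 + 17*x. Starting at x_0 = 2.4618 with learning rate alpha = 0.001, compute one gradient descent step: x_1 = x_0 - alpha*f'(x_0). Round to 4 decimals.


We compute the gradient at x_0 and apply the update.
f'(x) = 76*x + 17
f'(2.4618) = 76*2.4618 + 17 = 204.0968
x_1 = 2.4618 - 0.001*204.0968 = 2.2577


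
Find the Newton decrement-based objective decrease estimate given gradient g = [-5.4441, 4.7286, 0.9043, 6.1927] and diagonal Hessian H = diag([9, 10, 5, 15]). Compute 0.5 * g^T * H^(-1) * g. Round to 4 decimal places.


Step 1: H is diagonal, so H^(-1) * g = [-0.6049, 0.4729, 0.1809, 0.4128].
Step 2: g^T H^(-1) g = sum_i g_i^2 / H_ii
  = (-5.4441)^2/9 + (4.7286)^2/10 + (0.9043)^2/5 + (6.1927)^2/15
  = 3.2931 + 2.236 + 0.1636 + 2.5566 = 8.2493
Step 3: Objective decrease = 0.5 * g^T H^(-1) g = 4.1246


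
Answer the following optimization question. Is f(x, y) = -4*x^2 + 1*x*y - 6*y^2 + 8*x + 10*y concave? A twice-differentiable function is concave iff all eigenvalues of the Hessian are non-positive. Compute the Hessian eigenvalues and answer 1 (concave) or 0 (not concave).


The Hessian of f(x,y) = -4*x^2 + 1*x*y - 6*y^2 + 8*x + 10*y is:
H = [[-8, 1], [1, -12]]
Trace = -8 - 12 = -20
Determinant = -8*-12 - (1)^2 = 95
Discriminant = (-20)^2 - 4*95 = 20.0
Eigenvalues: lambda_1 = -12.2361, lambda_2 = -7.7639
The function is concave.

1


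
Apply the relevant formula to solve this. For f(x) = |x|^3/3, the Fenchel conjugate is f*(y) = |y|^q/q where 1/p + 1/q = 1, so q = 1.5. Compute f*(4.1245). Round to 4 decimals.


The conjugate exponent q satisfies 1/p + 1/q = 1.
p = 3, so q = 3/(3 - 1) = 1.5
|y|^q = 4.1245^1.5 = 8.3764
f*(4.1245) = 8.3764 / 1.5 = 5.5843


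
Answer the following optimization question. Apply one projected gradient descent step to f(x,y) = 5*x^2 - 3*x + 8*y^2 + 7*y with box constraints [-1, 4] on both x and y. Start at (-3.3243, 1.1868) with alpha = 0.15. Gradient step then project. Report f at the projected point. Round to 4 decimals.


Step 1: Compute gradient at (-3.3243, 1.1868).
grad_x = 2*5*-3.3243 - 3 = -36.243
grad_y = 2*8*1.1868 + 7 = 25.9888
Step 2: Gradient step.
x_raw = -3.3243 - 0.15*-36.243 = 2.1122
y_raw = 1.1868 - 0.15*25.9888 = -2.7115
Step 3: Project onto [-1, 4].
x_proj = clip(2.1122) = 2.1122
y_proj = clip(-2.7115) = -1.0
Step 4: Evaluate f.
f(2.1122, -1.0) = 16.9694


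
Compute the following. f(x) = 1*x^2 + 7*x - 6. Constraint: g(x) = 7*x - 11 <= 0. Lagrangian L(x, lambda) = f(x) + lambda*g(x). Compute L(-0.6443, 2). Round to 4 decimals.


Step 1: Evaluate f(x).
f(-0.6443) = 1*(-0.6443)^2 + 7*(-0.6443) - 6 = -10.095
Step 2: Evaluate g(x).
g(-0.6443) = 7*-0.6443 - 11 = -15.5101
Step 3: Compute Lagrangian.
L = -10.095 + 2*-15.5101 = -41.1152


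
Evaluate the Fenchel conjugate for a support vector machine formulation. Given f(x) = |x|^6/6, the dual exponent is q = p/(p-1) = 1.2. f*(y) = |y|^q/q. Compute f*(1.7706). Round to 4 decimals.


The conjugate exponent q satisfies 1/p + 1/q = 1.
p = 6, so q = 6/(6 - 1) = 1.2
|y|^q = 1.7706^1.2 = 1.9849
f*(1.7706) = 1.9849 / 1.2 = 1.6541


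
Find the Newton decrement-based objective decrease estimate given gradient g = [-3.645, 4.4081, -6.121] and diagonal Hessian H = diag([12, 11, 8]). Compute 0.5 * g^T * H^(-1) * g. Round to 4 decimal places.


Step 1: H is diagonal, so H^(-1) * g = [-0.3038, 0.4007, -0.7651].
Step 2: g^T H^(-1) g = sum_i g_i^2 / H_ii
  = (-3.645)^2/12 + (4.4081)^2/11 + (-6.121)^2/8
  = 1.1072 + 1.7665 + 4.6833 = 7.557
Step 3: Objective decrease = 0.5 * g^T H^(-1) g = 3.7785


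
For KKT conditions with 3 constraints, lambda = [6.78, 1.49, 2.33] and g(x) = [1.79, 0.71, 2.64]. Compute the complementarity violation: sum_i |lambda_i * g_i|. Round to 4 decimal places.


KKT complementary slackness check:
lambda_1 * g_1 = 6.78 * 1.79 = 12.1362
lambda_2 * g_2 = 1.49 * 0.71 = 1.0579
lambda_3 * g_3 = 2.33 * 2.64 = 6.1512
Total violation = 12.1362 + 1.0579 + 6.1512 = 19.3453


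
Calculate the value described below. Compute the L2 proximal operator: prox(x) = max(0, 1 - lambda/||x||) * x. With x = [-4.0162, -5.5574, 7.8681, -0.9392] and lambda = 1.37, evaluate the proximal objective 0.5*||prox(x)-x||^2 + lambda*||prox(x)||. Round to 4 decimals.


Step 1: Compute ||x||.
||x|| = 10.4787
Step 2: Compute scaling factor.
scale = max(0, 1 - 1.37/10.4787) = 0.8693
Step 3: prox(x) = [-3.4911, -4.8308, 6.8394, -0.8164]
||prox(x)|| = 9.1087
Step 4: Proximal objective.
0.5*||prox-x||^2 = 0.9385
lambda*||prox|| = 12.4789
Total = 13.4174


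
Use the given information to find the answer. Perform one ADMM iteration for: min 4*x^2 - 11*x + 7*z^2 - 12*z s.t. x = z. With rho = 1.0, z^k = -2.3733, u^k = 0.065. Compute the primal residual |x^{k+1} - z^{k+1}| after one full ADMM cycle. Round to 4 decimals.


ADMM iteration with rho = 1.0, z^k = -2.3733, u^k = 0.065
Step 1: x-update.
Minimize 4*x^2 - 11*x + (1.0/2)*(x + 2.3733 + 0.065)^2
FOC: (2*4 + 1.0)*x = 11 + 1.0*(-2.3733 - 0.065)
x^{k+1} = 0.9513
Step 2: z-update.
Minimize 7*z^2 - 12*z + (1.0/2)*(0.9513 - z + 0.065)^2
FOC: (2*7 + 1.0)*z = 12 + 1.0*(0.9513 + 0.065)
z^{k+1} = 0.8678
Step 3: u-update.
u^{k+1} = 0.065 + 0.9513 - 0.8678 = 0.1485
Step 4: Primal residual = |0.9513 - 0.8678| = 0.0835


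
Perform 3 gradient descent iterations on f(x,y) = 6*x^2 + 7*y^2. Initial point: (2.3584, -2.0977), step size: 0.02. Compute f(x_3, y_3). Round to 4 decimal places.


Gradient descent on f(x,y) = 6*x^2 + 7*y^2.
Starting point: (2.3584, -2.0977), alpha = 0.02
Step 1: grad_x = 2*6*2.3584 = 28.3008, grad_y = 2*7*-2.0977 = -29.3678
  x_1 = 2.3584 - 0.02*28.3008 = 1.7924
  y_1 = -2.0977 - 0.02*-29.3678 = -1.5103
Step 2: grad_x = 2*6*1.7924 = 21.5086, grad_y = 2*7*-1.5103 = -21.1448
  x_2 = 1.7924 - 0.02*21.5086 = 1.3622
  y_2 = -1.5103 - 0.02*-21.1448 = -1.0874
Step 3: grad_x = 2*6*1.3622 = 16.3465, grad_y = 2*7*-1.0874 = -15.2243
  x_3 = 1.3622 - 0.02*16.3465 = 1.0353
  y_3 = -1.0874 - 0.02*-15.2243 = -0.783
f(1.0353, -0.783) = 6*1.0353^2 + 7*(-0.783)^2 = 10.7221


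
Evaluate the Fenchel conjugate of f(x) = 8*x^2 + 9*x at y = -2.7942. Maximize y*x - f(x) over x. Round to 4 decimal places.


f*(y) = sup_x {y*x - a*x^2 - b*x} = sup_x {(y-b)*x - a*x^2}
FOC: (y - b) - 2a*x = 0 => x* = (y - b)/(2a)
x* = (-2.7942 - 9)/(2*8) = -0.7371
f*(-2.7942) = (y-b)^2/(4a) = (-2.7942 - 9)^2/(4*8)
= 139.1032/32 = 4.347


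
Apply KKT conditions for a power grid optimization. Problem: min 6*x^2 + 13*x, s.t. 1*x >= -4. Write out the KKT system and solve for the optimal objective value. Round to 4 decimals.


Step 1: Try lambda = 0 (constraint inactive).
Stationarity: 2*6*x + 13 = 0
x* = -13/(2*6) = -13/12 = -1.0833 (rounded; the exact value -13/12 is used below)
Check constraint: 1*-1.0833 = -1.0833 >= -4 -- satisfied.
Step 2: Compute optimal value.
f(x*) = 6*(-13/12)^2 + 13*(-13/12) = -7.0417


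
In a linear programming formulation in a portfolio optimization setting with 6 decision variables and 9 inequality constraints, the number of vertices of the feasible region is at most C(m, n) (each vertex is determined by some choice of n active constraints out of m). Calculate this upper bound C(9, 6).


Each vertex corresponds to some choice of n active constraints out of m, so the number of vertices is at most C(m, n) = m! / (n!(m-n)!).
m = 9, n = 6
Numerator: 9 * 8 * 7 * 6 * 5 * 4
Denominator: 6! = 720
C(9, 6) = 84


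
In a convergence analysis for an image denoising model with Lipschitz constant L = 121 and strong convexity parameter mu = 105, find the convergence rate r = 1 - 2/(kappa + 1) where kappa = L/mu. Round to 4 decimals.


Step 1: Compute the condition number.
kappa = L/mu = 121/105 = 1.1524
Step 2: Compute the convergence rate.
r = 1 - 2/(kappa + 1) = 1 - 2*mu/(L + mu) = (L - mu)/(L + mu) = 16/226 = 0.0708


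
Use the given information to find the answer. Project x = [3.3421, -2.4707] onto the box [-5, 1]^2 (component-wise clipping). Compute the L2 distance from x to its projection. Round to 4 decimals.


Project each component onto [-5, 1].
clip(3.3421) = 1.0, clip(-2.4707) = -2.4707
Projection = [1.0, -2.4707]
Squared diffs: [5.4854, 0.0]
Distance = sqrt(5.4854) = 2.3421


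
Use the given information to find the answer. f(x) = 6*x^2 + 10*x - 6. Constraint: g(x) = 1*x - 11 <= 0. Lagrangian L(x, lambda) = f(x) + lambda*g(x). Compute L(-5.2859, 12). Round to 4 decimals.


Step 1: Evaluate f(x).
f(-5.2859) = 6*(-5.2859)^2 + 10*(-5.2859) - 6 = 108.7854
Step 2: Evaluate g(x).
g(-5.2859) = 1*-5.2859 - 11 = -16.2859
Step 3: Compute Lagrangian.
L = 108.7854 + 12*-16.2859 = -86.6454


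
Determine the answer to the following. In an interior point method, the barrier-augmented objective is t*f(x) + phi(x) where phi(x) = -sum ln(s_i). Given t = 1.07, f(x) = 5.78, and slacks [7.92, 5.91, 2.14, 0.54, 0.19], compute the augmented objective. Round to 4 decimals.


Step 1: Compute log-barrier.
ln values: [2.0694, 1.7766, 0.7608, -0.6162, -1.6607]
phi = -(2.0694 + 1.7766 + 0.7608 - 0.6162 - 1.6607) = -2.3299
Step 2: Compute augmented objective.
t*f(x) = 1.07*5.78 = 6.1846
Total = 6.1846 - 2.3299 = 3.8547


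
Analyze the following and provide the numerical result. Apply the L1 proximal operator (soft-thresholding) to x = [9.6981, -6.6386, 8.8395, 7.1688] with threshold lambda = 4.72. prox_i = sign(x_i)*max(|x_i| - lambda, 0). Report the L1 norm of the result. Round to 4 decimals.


Soft-thresholding with lambda = 4.72:
prox(9.6981) = sign(9.6981)*max(|9.6981| - 4.72, 0) = 4.9781
prox(-6.6386) = sign(-6.6386)*max(|-6.6386| - 4.72, 0) = -1.9186
prox(8.8395) = sign(8.8395)*max(|8.8395| - 4.72, 0) = 4.1195
prox(7.1688) = sign(7.1688)*max(|7.1688| - 4.72, 0) = 2.4488
prox(x) = [4.9781, -1.9186, 4.1195, 2.4488]
||prox(x)||_1 = 4.9781 + 1.9186 + 4.1195 + 2.4488 = 13.465
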